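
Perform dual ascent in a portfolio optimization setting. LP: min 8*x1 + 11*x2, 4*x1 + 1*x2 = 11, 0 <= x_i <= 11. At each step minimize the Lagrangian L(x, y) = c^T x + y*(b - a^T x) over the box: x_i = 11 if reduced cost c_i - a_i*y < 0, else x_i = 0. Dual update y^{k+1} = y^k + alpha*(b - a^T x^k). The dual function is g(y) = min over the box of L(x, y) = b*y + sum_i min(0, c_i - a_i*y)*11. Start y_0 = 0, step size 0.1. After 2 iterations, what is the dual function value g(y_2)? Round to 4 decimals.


Dual ascent for LP: min 8*x1 + 11*x2, 4*x1 + 1*x2 = 11, 0 <= x_i <= 11
Step 1: y^k = 0.0, reduced costs: (8.0, 11.0)
  x^k = (0.0, 0.0), subgradient = b - a^T x = 11.0
  y^{k+1} = 0.0 + 0.1*11.0 = 1.1
Step 2: y^k = 1.1, reduced costs: (3.6, 9.9)
  x^k = (0.0, 0.0), subgradient = b - a^T x = 11.0
  y^{k+1} = 1.1 + 0.1*11.0 = 2.2
Dual objective at y_2 = 2.2: reduced costs (-0.8, 8.8), box minimizer x = (11.0, 0.0)
g(y_2) = b*y + (c1 - a1*y)*x1 + (c2 - a2*y)*x2 = 11*2.2 + (-0.8)*11.0 + 8.8*0.0 = 24.2 - 8.8 + 0.0 = 15.4


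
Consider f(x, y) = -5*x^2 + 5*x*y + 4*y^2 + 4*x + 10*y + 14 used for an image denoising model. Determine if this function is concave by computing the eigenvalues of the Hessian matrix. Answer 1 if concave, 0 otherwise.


The Hessian of f(x,y) = -5*x^2 + 5*x*y + 4*y^2 + 4*x + 10*y + 14 is:
H = [[-10, 5], [5, 8]]
Trace = -10 + 8 = -2
Determinant = -10*8 - (5)^2 = -105
Discriminant = (-2)^2 - 4*-105 = 424.0
Eigenvalues: lambda_1 = -11.2956, lambda_2 = 9.2956
The function is not concave.

0


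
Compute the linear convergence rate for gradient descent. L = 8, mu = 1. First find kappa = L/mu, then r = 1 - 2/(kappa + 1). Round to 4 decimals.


Step 1: Compute the condition number.
kappa = L/mu = 8/1 = 8.0
Step 2: Compute the convergence rate.
r = 1 - 2/(kappa + 1) = 1 - 2*mu/(L + mu) = (L - mu)/(L + mu) = 7/9 = 0.7778


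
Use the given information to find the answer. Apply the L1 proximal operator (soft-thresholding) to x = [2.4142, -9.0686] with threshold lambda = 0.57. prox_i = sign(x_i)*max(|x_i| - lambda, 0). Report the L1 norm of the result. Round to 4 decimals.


Soft-thresholding with lambda = 0.57:
prox(2.4142) = sign(2.4142)*max(|2.4142| - 0.57, 0) = 1.8442
prox(-9.0686) = sign(-9.0686)*max(|-9.0686| - 0.57, 0) = -8.4986
prox(x) = [1.8442, -8.4986]
||prox(x)||_1 = 1.8442 + 8.4986 = 10.3428


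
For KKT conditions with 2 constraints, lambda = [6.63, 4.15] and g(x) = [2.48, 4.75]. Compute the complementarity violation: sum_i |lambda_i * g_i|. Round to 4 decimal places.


KKT complementary slackness check:
lambda_1 * g_1 = 6.63 * 2.48 = 16.4424
lambda_2 * g_2 = 4.15 * 4.75 = 19.7125
Total violation = 16.4424 + 19.7125 = 36.1549


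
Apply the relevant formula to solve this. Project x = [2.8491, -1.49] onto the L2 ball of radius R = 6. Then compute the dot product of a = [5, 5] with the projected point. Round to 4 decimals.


Step 1: Compute ||x|| (intermediates to 6 decimals).
||x|| = sqrt(2.8491^2 + (-1.49)^2) = 3.215194
Step 2: Project.
Since ||x|| <= R, proj = x (no scaling needed).
proj(x) = [2.8491, -1.49]
Step 3: Dot product.
a^T * proj(x) = 5*2.8491 + 5*(-1.49) = 6.7955


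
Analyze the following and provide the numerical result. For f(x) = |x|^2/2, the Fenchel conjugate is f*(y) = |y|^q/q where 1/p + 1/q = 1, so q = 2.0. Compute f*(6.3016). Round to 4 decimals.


The conjugate exponent q satisfies 1/p + 1/q = 1.
p = 2, so q = 2/(2 - 1) = 2.0
|y|^q = 6.3016^2.0 = 39.7102
f*(6.3016) = 39.7102 / 2.0 = 19.8551


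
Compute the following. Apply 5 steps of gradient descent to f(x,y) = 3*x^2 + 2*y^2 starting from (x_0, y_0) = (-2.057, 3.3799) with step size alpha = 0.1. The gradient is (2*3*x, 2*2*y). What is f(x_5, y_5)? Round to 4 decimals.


Gradient descent on f(x,y) = 3*x^2 + 2*y^2.
Starting point: (-2.057, 3.3799), alpha = 0.1
Step 1: grad_x = 2*3*-2.057 = -12.342, grad_y = 2*2*3.3799 = 13.5196
  x_1 = -2.057 - 0.1*-12.342 = -0.8228
  y_1 = 3.3799 - 0.1*13.5196 = 2.0279
Step 2: grad_x = 2*3*-0.8228 = -4.9368, grad_y = 2*2*2.0279 = 8.1118
  x_2 = -0.8228 - 0.1*-4.9368 = -0.3291
  y_2 = 2.0279 - 0.1*8.1118 = 1.2168
Step 3: grad_x = 2*3*-0.3291 = -1.9747, grad_y = 2*2*1.2168 = 4.8671
  x_3 = -0.3291 - 0.1*-1.9747 = -0.1316
  y_3 = 1.2168 - 0.1*4.8671 = 0.7301
Step 4: grad_x = 2*3*-0.1316 = -0.7899, grad_y = 2*2*0.7301 = 2.9202
  x_4 = -0.1316 - 0.1*-0.7899 = -0.0527
  y_4 = 0.7301 - 0.1*2.9202 = 0.438
Step 5: grad_x = 2*3*-0.0527 = -0.316, grad_y = 2*2*0.438 = 1.7521
  x_5 = -0.0527 - 0.1*-0.316 = -0.0211
  y_5 = 0.438 - 0.1*1.7521 = 0.2628
f(-0.0211, 0.2628) = 3*(-0.0211)^2 + 2*0.2628^2 = 0.1395


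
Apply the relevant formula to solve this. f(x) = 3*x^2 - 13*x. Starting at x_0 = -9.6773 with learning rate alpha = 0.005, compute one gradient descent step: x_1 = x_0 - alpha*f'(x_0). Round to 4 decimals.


We compute the gradient at x_0 and apply the update.
f'(x) = 6*x - 13
f'(-9.6773) = 6*-9.6773 - 13 = -71.0638
x_1 = -9.6773 - 0.005*-71.0638 = -9.322


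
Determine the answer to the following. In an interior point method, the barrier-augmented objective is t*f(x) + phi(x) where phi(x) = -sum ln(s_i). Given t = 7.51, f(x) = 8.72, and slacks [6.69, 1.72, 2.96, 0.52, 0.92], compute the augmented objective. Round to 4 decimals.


Step 1: Compute log-barrier.
ln values: [1.9006, 0.5423, 1.0852, -0.6539, -0.0834]
phi = -(1.9006 + 0.5423 + 1.0852 - 0.6539 - 0.0834) = -2.7908
Step 2: Compute augmented objective.
t*f(x) = 7.51*8.72 = 65.4872
Total = 65.4872 - 2.7908 = 62.6964


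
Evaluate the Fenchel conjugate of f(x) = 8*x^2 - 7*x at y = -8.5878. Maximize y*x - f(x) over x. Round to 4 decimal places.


f*(y) = sup_x {y*x - a*x^2 - b*x} = sup_x {(y-b)*x - a*x^2}
FOC: (y - b) - 2a*x = 0 => x* = (y - b)/(2a)
x* = (-8.5878 + 7)/(2*8) = -0.0992
f*(-8.5878) = (y-b)^2/(4a) = (-8.5878 + 7)^2/(4*8)
= 2.5211/32 = 0.0788


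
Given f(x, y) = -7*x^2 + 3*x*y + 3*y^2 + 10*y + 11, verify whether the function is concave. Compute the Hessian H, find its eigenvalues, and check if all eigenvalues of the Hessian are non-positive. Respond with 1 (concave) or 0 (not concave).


The Hessian of f(x,y) = -7*x^2 + 3*x*y + 3*y^2 + 10*y + 11 is:
H = [[-14, 3], [3, 6]]
Trace = -14 + 6 = -8
Determinant = -14*6 - (3)^2 = -93
Discriminant = (-8)^2 - 4*-93 = 436.0
Eigenvalues: lambda_1 = -14.4403, lambda_2 = 6.4403
The function is not concave.

0


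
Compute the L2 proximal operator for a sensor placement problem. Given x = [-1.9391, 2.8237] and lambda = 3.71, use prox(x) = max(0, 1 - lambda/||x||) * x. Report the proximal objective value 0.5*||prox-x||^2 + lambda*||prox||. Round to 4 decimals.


Step 1: Compute ||x||.
||x|| = 3.4254
Step 2: Compute scaling factor.
scale = max(0, 1 - 3.71/3.4254) = 0.0
Step 3: prox(x) = [-0.0, 0.0]
||prox(x)|| = 0.0
Step 4: Proximal objective.
0.5*||prox-x||^2 = 5.8667
lambda*||prox|| = 0.0
Total = 5.8667


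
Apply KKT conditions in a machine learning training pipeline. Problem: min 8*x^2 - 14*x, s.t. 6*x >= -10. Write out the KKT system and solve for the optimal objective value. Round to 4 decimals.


Step 1: Try lambda = 0 (constraint inactive).
Stationarity: 2*8*x - 14 = 0
x* = 14/(2*8) = 0.875
Check constraint: 6*0.875 = 5.25 >= -10 -- satisfied.
Step 2: Compute optimal value.
f(x*) = 8*0.875^2 - 14*0.875 = -6.125


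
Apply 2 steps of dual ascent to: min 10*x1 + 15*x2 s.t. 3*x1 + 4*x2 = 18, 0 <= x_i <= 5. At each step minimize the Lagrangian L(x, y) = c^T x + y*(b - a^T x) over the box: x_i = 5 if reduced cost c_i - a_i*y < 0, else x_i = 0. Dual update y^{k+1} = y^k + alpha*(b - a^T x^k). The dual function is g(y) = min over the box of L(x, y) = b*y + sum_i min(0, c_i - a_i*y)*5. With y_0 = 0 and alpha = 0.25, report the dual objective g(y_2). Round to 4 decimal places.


Dual ascent for LP: min 10*x1 + 15*x2, 3*x1 + 4*x2 = 18, 0 <= x_i <= 5
Step 1: y^k = 0.0, reduced costs: (10.0, 15.0)
  x^k = (0.0, 0.0), subgradient = b - a^T x = 18.0
  y^{k+1} = 0.0 + 0.25*18.0 = 4.5
Step 2: y^k = 4.5, reduced costs: (-3.5, -3.0)
  x^k = (5.0, 5.0), subgradient = b - a^T x = -17.0
  y^{k+1} = 4.5 + 0.25*-17.0 = 0.25
Dual objective at y_2 = 0.25: reduced costs (9.25, 14.0), box minimizer x = (0.0, 0.0)
g(y_2) = b*y + (c1 - a1*y)*x1 + (c2 - a2*y)*x2 = 18*0.25 + 9.25*0.0 + 14.0*0.0 = 4.5 + 0.0 + 0.0 = 4.5


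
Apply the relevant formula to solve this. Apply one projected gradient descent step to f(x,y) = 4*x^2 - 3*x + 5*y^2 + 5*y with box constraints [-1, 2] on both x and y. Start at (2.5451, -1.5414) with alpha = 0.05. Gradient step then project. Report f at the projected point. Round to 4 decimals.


Step 1: Compute gradient at (2.5451, -1.5414).
grad_x = 2*4*2.5451 - 3 = 17.3608
grad_y = 2*5*-1.5414 + 5 = -10.414
Step 2: Gradient step.
x_raw = 2.5451 - 0.05*17.3608 = 1.6771
y_raw = -1.5414 - 0.05*-10.414 = -1.0207
Step 3: Project onto [-1, 2].
x_proj = clip(1.6771) = 1.6771
y_proj = clip(-1.0207) = -1.0
Step 4: Evaluate f.
f(1.6771, -1.0) = 6.2189


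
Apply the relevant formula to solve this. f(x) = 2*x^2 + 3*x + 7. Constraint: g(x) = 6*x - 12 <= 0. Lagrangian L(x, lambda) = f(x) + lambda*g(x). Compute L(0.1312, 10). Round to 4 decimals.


Step 1: Evaluate f(x).
f(0.1312) = 2*0.1312^2 + 3*0.1312 + 7 = 7.428
Step 2: Evaluate g(x).
g(0.1312) = 6*0.1312 - 12 = -11.2128
Step 3: Compute Lagrangian.
L = 7.428 + 10*-11.2128 = -104.7


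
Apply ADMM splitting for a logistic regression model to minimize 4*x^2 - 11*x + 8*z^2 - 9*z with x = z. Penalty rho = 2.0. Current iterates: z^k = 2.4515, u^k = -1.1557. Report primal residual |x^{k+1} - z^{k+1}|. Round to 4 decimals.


ADMM iteration with rho = 2.0, z^k = 2.4515, u^k = -1.1557
Step 1: x-update.
Minimize 4*x^2 - 11*x + (2.0/2)*(x - 2.4515 - 1.1557)^2
FOC: (2*4 + 2.0)*x = 11 + 2.0*(2.4515 + 1.1557)
x^{k+1} = 1.8214
Step 2: z-update.
Minimize 8*z^2 - 9*z + (2.0/2)*(1.8214 - z - 1.1557)^2
FOC: (2*8 + 2.0)*z = 9 + 2.0*(1.8214 - 1.1557)
z^{k+1} = 0.574
Step 3: u-update.
u^{k+1} = -1.1557 + 1.8214 - 0.574 = 0.0918
Step 4: Primal residual = |1.8214 - 0.574| = 1.2475


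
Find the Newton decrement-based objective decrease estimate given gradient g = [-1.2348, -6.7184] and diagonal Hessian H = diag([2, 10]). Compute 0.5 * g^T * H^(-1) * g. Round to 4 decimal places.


Step 1: H is diagonal, so H^(-1) * g = [-0.6174, -0.6718].
Step 2: g^T H^(-1) g = sum_i g_i^2 / H_ii
  = (-1.2348)^2/2 + (-6.7184)^2/10
  = 0.7624 + 4.5137 = 5.2761
Step 3: Objective decrease = 0.5 * g^T H^(-1) g = 2.638


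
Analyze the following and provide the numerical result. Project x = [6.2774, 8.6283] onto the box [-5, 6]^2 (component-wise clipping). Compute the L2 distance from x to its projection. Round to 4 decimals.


Project each component onto [-5, 6].
clip(6.2774) = 6.0, clip(8.6283) = 6.0
Projection = [6.0, 6.0]
Squared diffs: [0.077, 6.908]
Distance = sqrt(6.985) = 2.6429


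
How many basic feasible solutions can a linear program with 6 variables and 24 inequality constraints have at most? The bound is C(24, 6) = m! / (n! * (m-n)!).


Each vertex corresponds to some choice of n active constraints out of m, so the number of vertices is at most C(m, n) = m! / (n!(m-n)!).
m = 24, n = 6
Numerator: 24 * 23 * 22 * 21 * 20 * 19
Denominator: 6! = 720
C(24, 6) = 134596


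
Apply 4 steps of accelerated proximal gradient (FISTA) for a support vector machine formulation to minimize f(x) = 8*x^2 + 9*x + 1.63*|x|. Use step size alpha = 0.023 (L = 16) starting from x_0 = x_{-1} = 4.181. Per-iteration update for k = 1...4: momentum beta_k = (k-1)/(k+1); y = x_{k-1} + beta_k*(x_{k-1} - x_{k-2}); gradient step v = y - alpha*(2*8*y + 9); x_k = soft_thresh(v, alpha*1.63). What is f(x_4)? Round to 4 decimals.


FISTA on f(x) = 8*x^2 + 9*x + 1.63*|x|
L = 16, alpha = 0.023
Iteration 1: beta = 0.0, y = 4.181 + 0.0*(4.181 - 4.181) = 4.181
  grad(y) = 75.896, v = y - alpha*grad = 2.4354
  prox(v) = soft_thresh(2.4354, 0.0375) = 2.3979
Iteration 2: beta = 0.3333, y = 2.3979 + 0.3333*(2.3979 - 4.181) = 1.8035
  grad(y) = 37.8566, v = y - alpha*grad = 0.9328
  prox(v) = soft_thresh(0.9328, 0.0375) = 0.8953
Iteration 3: beta = 0.5, y = 0.8953 + 0.5*(0.8953 - 2.3979) = 0.1441
  grad(y) = 11.3051, v = y - alpha*grad = -0.116
  prox(v) = soft_thresh(-0.116, 0.0375) = -0.0785
Iteration 4: beta = 0.6, y = -0.0785 + 0.6*(-0.0785 - 0.8953) = -0.6627
  grad(y) = -1.6039, v = y - alpha*grad = -0.6259
  prox(v) = soft_thresh(-0.6259, 0.0375) = -0.5884
f(x_4) = 8*(-0.5884)^2 + 9*(-0.5884) + 1.63*|-0.5884| = -1.5669


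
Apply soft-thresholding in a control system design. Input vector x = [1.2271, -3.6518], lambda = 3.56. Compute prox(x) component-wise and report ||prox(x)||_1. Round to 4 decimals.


Soft-thresholding with lambda = 3.56:
prox(1.2271) = sign(1.2271)*max(|1.2271| - 3.56, 0) = 0.0
prox(-3.6518) = sign(-3.6518)*max(|-3.6518| - 3.56, 0) = -0.0918
prox(x) = [0.0, -0.0918]
||prox(x)||_1 = 0.0 + 0.0918 = 0.0918


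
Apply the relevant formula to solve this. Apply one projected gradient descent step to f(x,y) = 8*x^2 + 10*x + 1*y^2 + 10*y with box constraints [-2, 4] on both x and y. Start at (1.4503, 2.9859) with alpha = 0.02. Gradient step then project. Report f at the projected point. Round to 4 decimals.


Step 1: Compute gradient at (1.4503, 2.9859).
grad_x = 2*8*1.4503 + 10 = 33.2048
grad_y = 2*1*2.9859 + 10 = 15.9718
Step 2: Gradient step.
x_raw = 1.4503 - 0.02*33.2048 = 0.7862
y_raw = 2.9859 - 0.02*15.9718 = 2.6665
Step 3: Project onto [-2, 4].
x_proj = clip(0.7862) = 0.7862
y_proj = clip(2.6665) = 2.6665
Step 4: Evaluate f.
f(0.7862, 2.6665) = 46.5816


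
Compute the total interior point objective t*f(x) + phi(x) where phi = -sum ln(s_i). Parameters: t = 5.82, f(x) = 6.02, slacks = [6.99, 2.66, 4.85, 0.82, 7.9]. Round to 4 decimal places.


Step 1: Compute log-barrier.
ln values: [1.9445, 0.9783, 1.579, -0.1985, 2.0669]
phi = -(1.9445 + 0.9783 + 1.579 - 0.1985 + 2.0669) = -6.3702
Step 2: Compute augmented objective.
t*f(x) = 5.82*6.02 = 35.0364
Total = 35.0364 - 6.3702 = 28.6662


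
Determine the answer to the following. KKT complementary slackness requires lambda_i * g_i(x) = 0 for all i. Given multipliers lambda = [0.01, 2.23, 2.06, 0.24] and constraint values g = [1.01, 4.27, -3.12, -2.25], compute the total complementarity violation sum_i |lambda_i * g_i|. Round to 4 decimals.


KKT complementary slackness check:
lambda_1 * g_1 = 0.01 * 1.01 = 0.0101
lambda_2 * g_2 = 2.23 * 4.27 = 9.5221
lambda_3 * g_3 = 2.06 * -3.12 = -6.4272
lambda_4 * g_4 = 0.24 * -2.25 = -0.54
Total violation = 0.0101 + 9.5221 + 6.4272 + 0.54 = 16.4994


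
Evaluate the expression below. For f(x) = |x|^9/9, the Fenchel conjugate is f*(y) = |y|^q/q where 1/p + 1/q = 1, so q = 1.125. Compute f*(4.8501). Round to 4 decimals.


The conjugate exponent q satisfies 1/p + 1/q = 1.
p = 9, so q = 9/(9 - 1) = 1.125
|y|^q = 4.8501^1.125 = 5.9084
f*(4.8501) = 5.9084 / 1.125 = 5.2519


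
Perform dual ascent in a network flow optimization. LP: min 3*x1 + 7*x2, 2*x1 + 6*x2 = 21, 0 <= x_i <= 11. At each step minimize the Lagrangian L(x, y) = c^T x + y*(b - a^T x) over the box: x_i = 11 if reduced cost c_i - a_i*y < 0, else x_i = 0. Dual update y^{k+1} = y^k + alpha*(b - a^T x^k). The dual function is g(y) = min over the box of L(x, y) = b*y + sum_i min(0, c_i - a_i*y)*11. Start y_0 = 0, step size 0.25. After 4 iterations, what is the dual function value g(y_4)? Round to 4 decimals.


Dual ascent for LP: min 3*x1 + 7*x2, 2*x1 + 6*x2 = 21, 0 <= x_i <= 11
Step 1: y^k = 0.0, reduced costs: (3.0, 7.0)
  x^k = (0.0, 0.0), subgradient = b - a^T x = 21.0
  y^{k+1} = 0.0 + 0.25*21.0 = 5.25
Step 2: y^k = 5.25, reduced costs: (-7.5, -24.5)
  x^k = (11.0, 11.0), subgradient = b - a^T x = -67.0
  y^{k+1} = 5.25 + 0.25*-67.0 = -11.5
Step 3: y^k = -11.5, reduced costs: (26.0, 76.0)
  x^k = (0.0, 0.0), subgradient = b - a^T x = 21.0
  y^{k+1} = -11.5 + 0.25*21.0 = -6.25
Step 4: y^k = -6.25, reduced costs: (15.5, 44.5)
  x^k = (0.0, 0.0), subgradient = b - a^T x = 21.0
  y^{k+1} = -6.25 + 0.25*21.0 = -1.0
Dual objective at y_4 = -1.0: reduced costs (5.0, 13.0), box minimizer x = (0.0, 0.0)
g(y_4) = b*y + (c1 - a1*y)*x1 + (c2 - a2*y)*x2 = 21*(-1.0) + 5.0*0.0 + 13.0*0.0 = -21.0 + 0.0 + 0.0 = -21.0


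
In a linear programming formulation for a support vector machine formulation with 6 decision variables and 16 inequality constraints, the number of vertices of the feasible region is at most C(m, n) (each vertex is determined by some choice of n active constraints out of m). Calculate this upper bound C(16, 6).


Each vertex corresponds to some choice of n active constraints out of m, so the number of vertices is at most C(m, n) = m! / (n!(m-n)!).
m = 16, n = 6
Numerator: 16 * 15 * 14 * 13 * 12 * 11
Denominator: 6! = 720
C(16, 6) = 8008


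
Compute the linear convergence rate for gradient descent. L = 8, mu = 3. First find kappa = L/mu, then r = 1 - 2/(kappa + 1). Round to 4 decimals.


Step 1: Compute the condition number.
kappa = L/mu = 8/3 = 2.6667
Step 2: Compute the convergence rate.
r = 1 - 2/(kappa + 1) = 1 - 2*mu/(L + mu) = (L - mu)/(L + mu) = 5/11 = 0.4545


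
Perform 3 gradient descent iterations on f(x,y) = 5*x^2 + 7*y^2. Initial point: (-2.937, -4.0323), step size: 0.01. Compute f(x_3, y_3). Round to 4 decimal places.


Gradient descent on f(x,y) = 5*x^2 + 7*y^2.
Starting point: (-2.937, -4.0323), alpha = 0.01
Step 1: grad_x = 2*5*-2.937 = -29.37, grad_y = 2*7*-4.0323 = -56.4522
  x_1 = -2.937 - 0.01*-29.37 = -2.6433
  y_1 = -4.0323 - 0.01*-56.4522 = -3.4678
Step 2: grad_x = 2*5*-2.6433 = -26.433, grad_y = 2*7*-3.4678 = -48.5489
  x_2 = -2.6433 - 0.01*-26.433 = -2.379
  y_2 = -3.4678 - 0.01*-48.5489 = -2.9823
Step 3: grad_x = 2*5*-2.379 = -23.7897, grad_y = 2*7*-2.9823 = -41.752
  x_3 = -2.379 - 0.01*-23.7897 = -2.1411
  y_3 = -2.9823 - 0.01*-41.752 = -2.5648
f(-2.1411, -2.5648) = 5*(-2.1411)^2 + 7*(-2.5648)^2 = 68.9672


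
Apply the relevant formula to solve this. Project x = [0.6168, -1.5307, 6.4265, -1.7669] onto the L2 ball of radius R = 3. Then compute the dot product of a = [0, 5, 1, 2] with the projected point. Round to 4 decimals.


Step 1: Compute ||x|| (intermediates to 6 decimals).
||x|| = sqrt(0.6168^2 + (-1.5307)^2 + 6.4265^2 + (-1.7669)^2) = 6.866245
Step 2: Project.
Since ||x|| > R, scale = R/||x|| = 3/6.866245 = 0.43692, proj(x) = scale * x
proj(x) = [0.269492, -0.668793, 2.807866, -0.771994]
Step 3: Dot product.
a^T * proj(x) = 0*0.269492 + 5*(-0.668793) + 1*2.807866 + 2*(-0.771994) = -2.0801


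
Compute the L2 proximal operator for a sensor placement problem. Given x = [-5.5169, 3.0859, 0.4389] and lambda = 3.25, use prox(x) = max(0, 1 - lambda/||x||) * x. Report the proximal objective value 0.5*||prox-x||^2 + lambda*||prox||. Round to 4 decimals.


Step 1: Compute ||x||.
||x|| = 6.3365
Step 2: Compute scaling factor.
scale = max(0, 1 - 3.25/6.3365) = 0.4871
Step 3: prox(x) = [-2.6873, 1.5031, 0.2138]
||prox(x)|| = 3.0865
Step 4: Proximal objective.
0.5*||prox-x||^2 = 5.2813
lambda*||prox|| = 10.0311
Total = 15.3125


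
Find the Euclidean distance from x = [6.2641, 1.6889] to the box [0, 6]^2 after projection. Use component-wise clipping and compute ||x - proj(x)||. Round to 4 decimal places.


Project each component onto [0, 6].
clip(6.2641) = 6.0, clip(1.6889) = 1.6889
Projection = [6.0, 1.6889]
Squared diffs: [0.0697, 0.0]
Distance = sqrt(0.0697) = 0.2641


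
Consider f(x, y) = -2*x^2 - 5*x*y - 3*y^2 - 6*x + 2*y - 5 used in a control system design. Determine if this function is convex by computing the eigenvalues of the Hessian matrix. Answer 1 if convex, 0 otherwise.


The Hessian of f(x,y) = -2*x^2 - 5*x*y - 3*y^2 - 6*x + 2*y - 5 is:
H = [[-4, -5], [-5, -6]]
Trace = -4 - 6 = -10
Determinant = -4*-6 - (-5)^2 = -1
Discriminant = (-10)^2 - 4*-1 = 104.0
Eigenvalues: lambda_1 = -10.099, lambda_2 = 0.099
The function is not convex.

0


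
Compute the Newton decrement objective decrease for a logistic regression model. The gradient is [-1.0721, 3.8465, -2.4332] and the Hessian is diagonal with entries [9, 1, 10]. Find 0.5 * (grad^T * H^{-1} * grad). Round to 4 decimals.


Step 1: H is diagonal, so H^(-1) * g = [-0.1191, 3.8465, -0.2433].
Step 2: g^T H^(-1) g = sum_i g_i^2 / H_ii
  = (-1.0721)^2/9 + (3.8465)^2/1 + (-2.4332)^2/10
  = 0.1277 + 14.7956 + 0.592 = 15.5153
Step 3: Objective decrease = 0.5 * g^T H^(-1) g = 7.7577


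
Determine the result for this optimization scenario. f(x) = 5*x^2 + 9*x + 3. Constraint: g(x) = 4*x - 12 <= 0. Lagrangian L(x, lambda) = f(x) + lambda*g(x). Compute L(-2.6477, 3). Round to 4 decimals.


Step 1: Evaluate f(x).
f(-2.6477) = 5*(-2.6477)^2 + 9*(-2.6477) + 3 = 14.2223
Step 2: Evaluate g(x).
g(-2.6477) = 4*-2.6477 - 12 = -22.5908
Step 3: Compute Lagrangian.
L = 14.2223 + 3*-22.5908 = -53.5501


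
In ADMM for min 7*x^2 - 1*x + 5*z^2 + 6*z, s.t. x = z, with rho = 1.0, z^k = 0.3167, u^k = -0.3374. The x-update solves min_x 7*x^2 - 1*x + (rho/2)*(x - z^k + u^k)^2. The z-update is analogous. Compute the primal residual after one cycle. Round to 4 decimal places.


ADMM iteration with rho = 1.0, z^k = 0.3167, u^k = -0.3374
Step 1: x-update.
Minimize 7*x^2 - 1*x + (1.0/2)*(x - 0.3167 - 0.3374)^2
FOC: (2*7 + 1.0)*x = 1 + 1.0*(0.3167 + 0.3374)
x^{k+1} = 0.1103
Step 2: z-update.
Minimize 5*z^2 + 6*z + (1.0/2)*(0.1103 - z - 0.3374)^2
FOC: (2*5 + 1.0)*z = -6 + 1.0*(0.1103 - 0.3374)
z^{k+1} = -0.5661
Step 3: u-update.
u^{k+1} = -0.3374 + 0.1103 + 0.5661 = 0.339
Step 4: Primal residual = |0.1103 + 0.5661| = 0.6764


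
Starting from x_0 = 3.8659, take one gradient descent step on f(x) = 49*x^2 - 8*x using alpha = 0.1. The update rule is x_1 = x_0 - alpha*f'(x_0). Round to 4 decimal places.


We compute the gradient at x_0 and apply the update.
f'(x) = 98*x - 8
f'(3.8659) = 98*3.8659 - 8 = 370.8582
x_1 = 3.8659 - 0.1*370.8582 = -33.2199


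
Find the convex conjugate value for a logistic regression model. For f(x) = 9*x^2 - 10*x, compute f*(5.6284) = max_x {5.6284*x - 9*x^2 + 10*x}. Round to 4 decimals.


f*(y) = sup_x {y*x - a*x^2 - b*x} = sup_x {(y-b)*x - a*x^2}
FOC: (y - b) - 2a*x = 0 => x* = (y - b)/(2a)
x* = (5.6284 + 10)/(2*9) = 0.8682
f*(5.6284) = (y-b)^2/(4a) = (5.6284 + 10)^2/(4*9)
= 244.2469/36 = 6.7846


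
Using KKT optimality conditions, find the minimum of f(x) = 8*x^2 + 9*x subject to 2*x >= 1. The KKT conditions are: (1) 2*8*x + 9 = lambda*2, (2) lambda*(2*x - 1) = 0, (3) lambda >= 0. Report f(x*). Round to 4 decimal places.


Step 1: Try lambda = 0 (constraint inactive).
x_unc = -9/(2*8) = -0.5625
Check: 2*-0.5625 = -1.125 < 1 -- violated!
Step 2: Constraint must be active: 2*x = 1
x* = 1/2 = 0.5
lambda = (2*8*0.5 + 9)/2 = 8.5
Step 3: Compute optimal value.
f(x*) = 8*0.5^2 + 9*0.5 = 6.5


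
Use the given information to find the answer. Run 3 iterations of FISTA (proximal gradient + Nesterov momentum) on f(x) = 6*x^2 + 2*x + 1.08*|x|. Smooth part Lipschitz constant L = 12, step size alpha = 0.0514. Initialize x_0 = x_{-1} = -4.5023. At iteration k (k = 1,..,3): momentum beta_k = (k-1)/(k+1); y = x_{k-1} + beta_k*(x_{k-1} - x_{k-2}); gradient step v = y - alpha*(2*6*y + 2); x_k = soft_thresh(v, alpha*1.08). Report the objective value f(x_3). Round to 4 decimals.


FISTA on f(x) = 6*x^2 + 2*x + 1.08*|x|
L = 12, alpha = 0.0514
Iteration 1: beta = 0.0, y = -4.5023 + 0.0*(-4.5023 + 4.5023) = -4.5023
  grad(y) = -52.0276, v = y - alpha*grad = -1.8281
  prox(v) = soft_thresh(-1.8281, 0.0555) = -1.7726
Iteration 2: beta = 0.3333, y = -1.7726 + 0.3333*(-1.7726 + 4.5023) = -0.8627
  grad(y) = -8.3519, v = y - alpha*grad = -0.4334
  prox(v) = soft_thresh(-0.4334, 0.0555) = -0.3779
Iteration 3: beta = 0.5, y = -0.3779 + 0.5*(-0.3779 + 1.7726) = 0.3195
  grad(y) = 5.834, v = y - alpha*grad = 0.0196
  prox(v) = soft_thresh(0.0196, 0.0555) = 0.0
f(x_3) = 6*0.0^2 + 2*0.0 + 1.08*|0.0| = 0.0


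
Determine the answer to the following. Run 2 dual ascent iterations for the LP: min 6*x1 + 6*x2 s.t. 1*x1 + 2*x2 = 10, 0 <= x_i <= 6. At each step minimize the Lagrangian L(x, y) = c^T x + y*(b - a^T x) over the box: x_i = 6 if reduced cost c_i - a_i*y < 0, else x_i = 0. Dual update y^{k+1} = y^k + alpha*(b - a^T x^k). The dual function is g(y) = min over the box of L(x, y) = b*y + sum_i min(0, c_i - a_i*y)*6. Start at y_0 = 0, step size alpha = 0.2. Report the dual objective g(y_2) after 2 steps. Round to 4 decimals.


Dual ascent for LP: min 6*x1 + 6*x2, 1*x1 + 2*x2 = 10, 0 <= x_i <= 6
Step 1: y^k = 0.0, reduced costs: (6.0, 6.0)
  x^k = (0.0, 0.0), subgradient = b - a^T x = 10.0
  y^{k+1} = 0.0 + 0.2*10.0 = 2.0
Step 2: y^k = 2.0, reduced costs: (4.0, 2.0)
  x^k = (0.0, 0.0), subgradient = b - a^T x = 10.0
  y^{k+1} = 2.0 + 0.2*10.0 = 4.0
Dual objective at y_2 = 4.0: reduced costs (2.0, -2.0), box minimizer x = (0.0, 6.0)
g(y_2) = b*y + (c1 - a1*y)*x1 + (c2 - a2*y)*x2 = 10*4.0 + 2.0*0.0 + (-2.0)*6.0 = 40.0 + 0.0 - 12.0 = 28.0


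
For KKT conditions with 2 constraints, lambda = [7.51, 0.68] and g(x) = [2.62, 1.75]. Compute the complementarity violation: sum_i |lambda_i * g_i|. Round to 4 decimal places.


KKT complementary slackness check:
lambda_1 * g_1 = 7.51 * 2.62 = 19.6762
lambda_2 * g_2 = 0.68 * 1.75 = 1.19
Total violation = 19.6762 + 1.19 = 20.8662


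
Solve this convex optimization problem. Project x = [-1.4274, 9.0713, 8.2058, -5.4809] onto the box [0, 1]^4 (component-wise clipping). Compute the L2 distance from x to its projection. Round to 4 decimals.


Project each component onto [0, 1].
clip(-1.4274) = 0.0, clip(9.0713) = 1.0, clip(8.2058) = 1.0, clip(-5.4809) = 0.0
Projection = [0.0, 1.0, 1.0, 0.0]
Squared diffs: [2.0375, 65.1459, 51.9236, 30.0403]
Distance = sqrt(149.1473) = 12.2126


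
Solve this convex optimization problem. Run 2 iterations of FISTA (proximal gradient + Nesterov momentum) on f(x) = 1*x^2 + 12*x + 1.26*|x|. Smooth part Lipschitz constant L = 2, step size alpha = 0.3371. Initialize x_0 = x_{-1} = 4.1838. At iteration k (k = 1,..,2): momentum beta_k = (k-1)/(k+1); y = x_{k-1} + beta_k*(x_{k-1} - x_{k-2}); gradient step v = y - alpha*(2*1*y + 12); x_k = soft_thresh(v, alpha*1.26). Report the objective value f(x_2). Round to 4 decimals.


FISTA on f(x) = 1*x^2 + 12*x + 1.26*|x|
L = 2, alpha = 0.3371
Iteration 1: beta = 0.0, y = 4.1838 + 0.0*(4.1838 - 4.1838) = 4.1838
  grad(y) = 20.3676, v = y - alpha*grad = -2.6821
  prox(v) = soft_thresh(-2.6821, 0.4247) = -2.2574
Iteration 2: beta = 0.3333, y = -2.2574 + 0.3333*(-2.2574 - 4.1838) = -4.4044
  grad(y) = 3.1911, v = y - alpha*grad = -5.4802
  prox(v) = soft_thresh(-5.4802, 0.4247) = -5.0554
f(x_2) = 1*(-5.0554)^2 + 12*(-5.0554) + 1.26*|-5.0554| = -28.7379


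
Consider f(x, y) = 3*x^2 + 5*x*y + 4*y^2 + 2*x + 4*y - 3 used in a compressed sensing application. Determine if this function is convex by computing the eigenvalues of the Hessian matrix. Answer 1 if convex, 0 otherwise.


The Hessian of f(x,y) = 3*x^2 + 5*x*y + 4*y^2 + 2*x + 4*y - 3 is:
H = [[6, 5], [5, 8]]
Trace = 6 + 8 = 14
Determinant = 6*8 - (5)^2 = 23
Discriminant = (14)^2 - 4*23 = 104.0
Eigenvalues: lambda_1 = 1.901, lambda_2 = 12.099
The function is convex.

1


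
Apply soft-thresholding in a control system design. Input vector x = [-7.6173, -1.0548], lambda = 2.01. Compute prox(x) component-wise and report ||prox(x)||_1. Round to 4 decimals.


Soft-thresholding with lambda = 2.01:
prox(-7.6173) = sign(-7.6173)*max(|-7.6173| - 2.01, 0) = -5.6073
prox(-1.0548) = sign(-1.0548)*max(|-1.0548| - 2.01, 0) = 0.0
prox(x) = [-5.6073, 0.0]
||prox(x)||_1 = 5.6073 + 0.0 = 5.6073


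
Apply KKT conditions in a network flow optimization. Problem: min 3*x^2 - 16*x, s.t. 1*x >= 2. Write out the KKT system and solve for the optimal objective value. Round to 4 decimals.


Step 1: Try lambda = 0 (constraint inactive).
Stationarity: 2*3*x - 16 = 0
x* = 16/(2*3) = 8/3 = 2.6667 (rounded; the exact value 8/3 is used below)
Check constraint: 1*2.6667 = 2.6667 >= 2 -- satisfied.
Step 2: Compute optimal value.
f(x*) = 3*(8/3)^2 - 16*(8/3) = -21.3333


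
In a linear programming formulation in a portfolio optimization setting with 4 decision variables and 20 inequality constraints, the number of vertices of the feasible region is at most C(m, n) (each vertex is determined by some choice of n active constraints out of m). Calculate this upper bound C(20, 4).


Each vertex corresponds to some choice of n active constraints out of m, so the number of vertices is at most C(m, n) = m! / (n!(m-n)!).
m = 20, n = 4
Numerator: 20 * 19 * 18 * 17
Denominator: 4! = 24
C(20, 4) = 4845


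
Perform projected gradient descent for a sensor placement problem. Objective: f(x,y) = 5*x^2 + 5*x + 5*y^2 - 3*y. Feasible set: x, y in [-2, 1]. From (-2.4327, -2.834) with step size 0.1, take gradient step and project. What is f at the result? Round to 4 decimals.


Step 1: Compute gradient at (-2.4327, -2.834).
grad_x = 2*5*-2.4327 + 5 = -19.327
grad_y = 2*5*-2.834 - 3 = -31.34
Step 2: Gradient step.
x_raw = -2.4327 - 0.1*-19.327 = -0.5
y_raw = -2.834 - 0.1*-31.34 = 0.3
Step 3: Project onto [-2, 1].
x_proj = clip(-0.5) = -0.5
y_proj = clip(0.3) = 0.3
Step 4: Evaluate f.
f(-0.5, 0.3) = -1.7


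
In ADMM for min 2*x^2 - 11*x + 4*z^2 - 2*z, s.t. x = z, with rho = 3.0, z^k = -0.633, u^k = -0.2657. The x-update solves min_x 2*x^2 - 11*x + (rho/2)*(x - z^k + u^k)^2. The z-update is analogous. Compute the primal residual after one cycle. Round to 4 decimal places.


ADMM iteration with rho = 3.0, z^k = -0.633, u^k = -0.2657
Step 1: x-update.
Minimize 2*x^2 - 11*x + (3.0/2)*(x + 0.633 - 0.2657)^2
FOC: (2*2 + 3.0)*x = 11 + 3.0*(-0.633 + 0.2657)
x^{k+1} = 1.414
Step 2: z-update.
Minimize 4*z^2 - 2*z + (3.0/2)*(1.414 - z - 0.2657)^2
FOC: (2*4 + 3.0)*z = 2 + 3.0*(1.414 - 0.2657)
z^{k+1} = 0.495
Step 3: u-update.
u^{k+1} = -0.2657 + 1.414 - 0.495 = 0.6533
Step 4: Primal residual = |1.414 - 0.495| = 0.919


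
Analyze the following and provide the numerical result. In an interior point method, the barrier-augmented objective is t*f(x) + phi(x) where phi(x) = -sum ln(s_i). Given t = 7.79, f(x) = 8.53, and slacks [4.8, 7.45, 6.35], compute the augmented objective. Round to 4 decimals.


Step 1: Compute log-barrier.
ln values: [1.5686, 2.0082, 1.8485]
phi = -(1.5686 + 2.0082 + 1.8485) = -5.4253
Step 2: Compute augmented objective.
t*f(x) = 7.79*8.53 = 66.4487
Total = 66.4487 - 5.4253 = 61.0234


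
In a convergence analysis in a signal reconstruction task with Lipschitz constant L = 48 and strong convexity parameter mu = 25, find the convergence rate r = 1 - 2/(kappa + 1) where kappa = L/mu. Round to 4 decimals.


Step 1: Compute the condition number.
kappa = L/mu = 48/25 = 1.92
Step 2: Compute the convergence rate.
r = 1 - 2/(kappa + 1) = 1 - 2*mu/(L + mu) = (L - mu)/(L + mu) = 23/73 = 0.3151


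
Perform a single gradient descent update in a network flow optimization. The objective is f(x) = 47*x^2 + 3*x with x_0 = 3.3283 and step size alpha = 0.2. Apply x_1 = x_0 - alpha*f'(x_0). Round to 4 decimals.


We compute the gradient at x_0 and apply the update.
f'(x) = 94*x + 3
f'(3.3283) = 94*3.3283 + 3 = 315.8602
x_1 = 3.3283 - 0.2*315.8602 = -59.8437


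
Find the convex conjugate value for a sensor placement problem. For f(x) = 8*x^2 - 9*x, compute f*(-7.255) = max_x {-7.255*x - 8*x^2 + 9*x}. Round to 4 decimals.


f*(y) = sup_x {y*x - a*x^2 - b*x} = sup_x {(y-b)*x - a*x^2}
FOC: (y - b) - 2a*x = 0 => x* = (y - b)/(2a)
x* = (-7.255 + 9)/(2*8) = 0.1091
f*(-7.255) = (y-b)^2/(4a) = (-7.255 + 9)^2/(4*8)
= 3.045/32 = 0.0952


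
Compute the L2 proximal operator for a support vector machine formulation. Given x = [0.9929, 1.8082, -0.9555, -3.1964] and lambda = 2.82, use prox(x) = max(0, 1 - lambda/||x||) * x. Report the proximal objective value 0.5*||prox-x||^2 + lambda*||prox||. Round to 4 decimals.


Step 1: Compute ||x||.
||x|| = 3.9224
Step 2: Compute scaling factor.
scale = max(0, 1 - 2.82/3.9224) = 0.2811
Step 3: prox(x) = [0.2791, 0.5082, -0.2685, -0.8984]
||prox(x)|| = 1.1024
Step 4: Proximal objective.
0.5*||prox-x||^2 = 3.9762
lambda*||prox|| = 3.1088
Total = 7.085


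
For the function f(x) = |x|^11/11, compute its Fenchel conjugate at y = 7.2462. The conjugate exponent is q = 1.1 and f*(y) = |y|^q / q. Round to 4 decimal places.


The conjugate exponent q satisfies 1/p + 1/q = 1.
p = 11, so q = 11/(11 - 1) = 1.1
|y|^q = 7.2462^1.1 = 8.8333
f*(7.2462) = 8.8333 / 1.1 = 8.0302


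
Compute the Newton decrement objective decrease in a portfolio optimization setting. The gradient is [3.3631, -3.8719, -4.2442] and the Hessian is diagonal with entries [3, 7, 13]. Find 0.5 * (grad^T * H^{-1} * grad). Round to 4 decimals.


Step 1: H is diagonal, so H^(-1) * g = [1.121, -0.5531, -0.3265].
Step 2: g^T H^(-1) g = sum_i g_i^2 / H_ii
  = (3.3631)^2/3 + (-3.8719)^2/7 + (-4.2442)^2/13
  = 3.7701 + 2.1417 + 1.3856 = 7.2974
Step 3: Objective decrease = 0.5 * g^T H^(-1) g = 3.6487


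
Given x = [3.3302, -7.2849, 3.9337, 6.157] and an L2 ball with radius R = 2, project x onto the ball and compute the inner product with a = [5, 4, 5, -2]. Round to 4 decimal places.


Step 1: Compute ||x|| (intermediates to 6 decimals).
||x|| = sqrt(3.3302^2 + (-7.2849)^2 + 3.9337^2 + 6.157^2) = 10.841709
Step 2: Project.
Since ||x|| > R, scale = R/||x|| = 2/10.841709 = 0.184473, proj(x) = scale * x
proj(x) = [0.614332, -1.343867, 0.725661, 1.1358]
Step 3: Dot product.
a^T * proj(x) = 5*0.614332 + 4*(-1.343867) + 5*0.725661 - 2*1.1358 = -0.9471


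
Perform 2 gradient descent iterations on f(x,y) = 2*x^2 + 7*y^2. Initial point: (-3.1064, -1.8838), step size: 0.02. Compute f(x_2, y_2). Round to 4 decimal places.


Gradient descent on f(x,y) = 2*x^2 + 7*y^2.
Starting point: (-3.1064, -1.8838), alpha = 0.02
Step 1: grad_x = 2*2*-3.1064 = -12.4256, grad_y = 2*7*-1.8838 = -26.3732
  x_1 = -3.1064 - 0.02*-12.4256 = -2.8579
  y_1 = -1.8838 - 0.02*-26.3732 = -1.3563
Step 2: grad_x = 2*2*-2.8579 = -11.4316, grad_y = 2*7*-1.3563 = -18.9887
  x_2 = -2.8579 - 0.02*-11.4316 = -2.6293
  y_2 = -1.3563 - 0.02*-18.9887 = -0.9766
f(-2.6293, -0.9766) = 2*(-2.6293)^2 + 7*(-0.9766)^2 = 20.5017


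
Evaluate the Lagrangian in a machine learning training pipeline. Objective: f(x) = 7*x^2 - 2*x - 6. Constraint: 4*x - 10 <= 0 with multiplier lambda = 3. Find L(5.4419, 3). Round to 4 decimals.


Step 1: Evaluate f(x).
f(5.4419) = 7*5.4419^2 - 2*5.4419 - 6 = 190.4161
Step 2: Evaluate g(x).
g(5.4419) = 4*5.4419 - 10 = 11.7676
Step 3: Compute Lagrangian.
L = 190.4161 + 3*11.7676 = 225.7189


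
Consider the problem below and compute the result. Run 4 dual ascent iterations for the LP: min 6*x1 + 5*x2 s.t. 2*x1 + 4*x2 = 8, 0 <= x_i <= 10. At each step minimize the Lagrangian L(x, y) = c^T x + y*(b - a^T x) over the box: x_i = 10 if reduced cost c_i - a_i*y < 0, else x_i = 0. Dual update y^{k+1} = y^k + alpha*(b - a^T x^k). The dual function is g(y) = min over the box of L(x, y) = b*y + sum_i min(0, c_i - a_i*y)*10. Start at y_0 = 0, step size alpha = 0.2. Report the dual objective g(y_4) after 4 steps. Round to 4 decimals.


Dual ascent for LP: min 6*x1 + 5*x2, 2*x1 + 4*x2 = 8, 0 <= x_i <= 10
Step 1: y^k = 0.0, reduced costs: (6.0, 5.0)
  x^k = (0.0, 0.0), subgradient = b - a^T x = 8.0
  y^{k+1} = 0.0 + 0.2*8.0 = 1.6
Step 2: y^k = 1.6, reduced costs: (2.8, -1.4)
  x^k = (0.0, 10.0), subgradient = b - a^T x = -32.0
  y^{k+1} = 1.6 + 0.2*-32.0 = -4.8
Step 3: y^k = -4.8, reduced costs: (15.6, 24.2)
  x^k = (0.0, 0.0), subgradient = b - a^T x = 8.0
  y^{k+1} = -4.8 + 0.2*8.0 = -3.2
Step 4: y^k = -3.2, reduced costs: (12.4, 17.8)
  x^k = (0.0, 0.0), subgradient = b - a^T x = 8.0
  y^{k+1} = -3.2 + 0.2*8.0 = -1.6
Dual objective at y_4 = -1.6: reduced costs (9.2, 11.4), box minimizer x = (0.0, 0.0)
g(y_4) = b*y + (c1 - a1*y)*x1 + (c2 - a2*y)*x2 = 8*(-1.6) + 9.2*0.0 + 11.4*0.0 = -12.8 + 0.0 + 0.0 = -12.8


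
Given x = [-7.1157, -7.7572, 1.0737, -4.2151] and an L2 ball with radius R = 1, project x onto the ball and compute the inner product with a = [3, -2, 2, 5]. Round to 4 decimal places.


Step 1: Compute ||x|| (intermediates to 6 decimals).
||x|| = sqrt((-7.1157)^2 + (-7.7572)^2 + 1.0737^2 + (-4.2151)^2) = 11.389787
Step 2: Project.
Since ||x|| > R, scale = R/||x|| = 1/11.389787 = 0.087798, proj(x) = scale * x
proj(x) = [-0.624744, -0.681067, 0.094269, -0.370077]
Step 3: Dot product.
a^T * proj(x) = 3*(-0.624744) - 2*(-0.681067) + 2*0.094269 + 5*(-0.370077) = -2.1739


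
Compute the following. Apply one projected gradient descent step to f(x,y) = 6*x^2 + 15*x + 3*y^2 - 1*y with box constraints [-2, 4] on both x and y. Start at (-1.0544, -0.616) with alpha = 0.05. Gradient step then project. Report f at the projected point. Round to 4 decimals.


Step 1: Compute gradient at (-1.0544, -0.616).
grad_x = 2*6*-1.0544 + 15 = 2.3472
grad_y = 2*3*-0.616 - 1 = -4.696
Step 2: Gradient step.
x_raw = -1.0544 - 0.05*2.3472 = -1.1718
y_raw = -0.616 - 0.05*-4.696 = -0.3812
Step 3: Project onto [-2, 4].
x_proj = clip(-1.1718) = -1.1718
y_proj = clip(-0.3812) = -0.3812
Step 4: Evaluate f.
f(-1.1718, -0.3812) = -8.5211


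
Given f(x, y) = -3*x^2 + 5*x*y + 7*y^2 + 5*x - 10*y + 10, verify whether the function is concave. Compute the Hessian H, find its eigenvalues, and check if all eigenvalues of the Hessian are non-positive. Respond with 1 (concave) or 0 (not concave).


The Hessian of f(x,y) = -3*x^2 + 5*x*y + 7*y^2 + 5*x - 10*y + 10 is:
H = [[-6, 5], [5, 14]]
Trace = -6 + 14 = 8
Determinant = -6*14 - (5)^2 = -109
Discriminant = (8)^2 - 4*-109 = 500.0
Eigenvalues: lambda_1 = -7.1803, lambda_2 = 15.1803
The function is not concave.

0


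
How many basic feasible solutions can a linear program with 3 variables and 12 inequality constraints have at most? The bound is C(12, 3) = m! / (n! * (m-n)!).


Each vertex corresponds to some choice of n active constraints out of m, so the number of vertices is at most C(m, n) = m! / (n!(m-n)!).
m = 12, n = 3
Numerator: 12 * 11 * 10
Denominator: 3! = 6
C(12, 3) = 220


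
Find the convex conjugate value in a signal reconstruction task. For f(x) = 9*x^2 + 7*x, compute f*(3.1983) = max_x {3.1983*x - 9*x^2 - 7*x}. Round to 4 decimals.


f*(y) = sup_x {y*x - a*x^2 - b*x} = sup_x {(y-b)*x - a*x^2}
FOC: (y - b) - 2a*x = 0 => x* = (y - b)/(2a)
x* = (3.1983 - 7)/(2*9) = -0.2112
f*(3.1983) = (y-b)^2/(4a) = (3.1983 - 7)^2/(4*9)
= 14.4529/36 = 0.4015


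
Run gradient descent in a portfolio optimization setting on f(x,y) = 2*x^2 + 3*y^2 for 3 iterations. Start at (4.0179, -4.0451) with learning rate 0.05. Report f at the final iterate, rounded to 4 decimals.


Gradient descent on f(x,y) = 2*x^2 + 3*y^2.
Starting point: (4.0179, -4.0451), alpha = 0.05
Step 1: grad_x = 2*2*4.0179 = 16.0716, grad_y = 2*3*-4.0451 = -24.2706
  x_1 = 4.0179 - 0.05*16.0716 = 3.2143
  y_1 = -4.0451 - 0.05*-24.2706 = -2.8316
Step 2: grad_x = 2*2*3.2143 = 12.8573, grad_y = 2*3*-2.8316 = -16.9894
  x_2 = 3.2143 - 0.05*12.8573 = 2.5715
  y_2 = -2.8316 - 0.05*-16.9894 = -1.9821
Step 3: grad_x = 2*2*2.5715 = 10.2858, grad_y = 2*3*-1.9821 = -11.8926
  x_3 = 2.5715 - 0.05*10.2858 = 2.0572
  y_3 = -1.9821 - 0.05*-11.8926 = -1.3875
f(2.0572, -1.3875) = 2*2.0572^2 + 3*(-1.3875)^2 = 14.2391


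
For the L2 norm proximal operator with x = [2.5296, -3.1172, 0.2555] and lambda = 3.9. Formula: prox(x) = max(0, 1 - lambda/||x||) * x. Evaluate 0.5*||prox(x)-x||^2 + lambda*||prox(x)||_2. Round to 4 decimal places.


Step 1: Compute ||x||.
||x|| = 4.0226
Step 2: Compute scaling factor.
scale = max(0, 1 - 3.9/4.0226) = 0.0305
Step 3: prox(x) = [0.0771, -0.095, 0.0078]
||prox(x)|| = 0.1226
Step 4: Proximal objective.
0.5*||prox-x||^2 = 7.605
lambda*||prox|| = 0.4781
Total = 8.083


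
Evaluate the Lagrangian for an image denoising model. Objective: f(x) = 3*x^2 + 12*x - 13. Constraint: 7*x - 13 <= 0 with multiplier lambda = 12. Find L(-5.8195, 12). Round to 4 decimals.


Step 1: Evaluate f(x).
f(-5.8195) = 3*(-5.8195)^2 + 12*(-5.8195) - 13 = 18.7657
Step 2: Evaluate g(x).
g(-5.8195) = 7*-5.8195 - 13 = -53.7365
Step 3: Compute Lagrangian.
L = 18.7657 + 12*-53.7365 = -626.0723


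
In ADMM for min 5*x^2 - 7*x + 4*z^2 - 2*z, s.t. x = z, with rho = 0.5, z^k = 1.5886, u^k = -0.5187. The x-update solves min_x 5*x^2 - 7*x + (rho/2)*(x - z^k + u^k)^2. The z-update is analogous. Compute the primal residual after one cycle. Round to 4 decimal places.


ADMM iteration with rho = 0.5, z^k = 1.5886, u^k = -0.5187
Step 1: x-update.
Minimize 5*x^2 - 7*x + (0.5/2)*(x - 1.5886 - 0.5187)^2
FOC: (2*5 + 0.5)*x = 7 + 0.5*(1.5886 + 0.5187)
x^{k+1} = 0.767
Step 2: z-update.
Minimize 4*z^2 - 2*z + (0.5/2)*(0.767 - z - 0.5187)^2
FOC: (2*4 + 0.5)*z = 2 + 0.5*(0.767 - 0.5187)
z^{k+1} = 0.2499
Step 3: u-update.
u^{k+1} = -0.5187 + 0.767 - 0.2499 = -0.0016
Step 4: Primal residual = |0.767 - 0.2499| = 0.5171
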